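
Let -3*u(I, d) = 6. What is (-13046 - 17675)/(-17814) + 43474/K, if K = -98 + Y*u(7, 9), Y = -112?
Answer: 129719447/374094 ≈ 346.76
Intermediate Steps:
u(I, d) = -2 (u(I, d) = -⅓*6 = -2)
K = 126 (K = -98 - 112*(-2) = -98 + 224 = 126)
(-13046 - 17675)/(-17814) + 43474/K = (-13046 - 17675)/(-17814) + 43474/126 = -30721*(-1/17814) + 43474*(1/126) = 30721/17814 + 21737/63 = 129719447/374094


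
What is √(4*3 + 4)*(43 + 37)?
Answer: 320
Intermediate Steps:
√(4*3 + 4)*(43 + 37) = √(12 + 4)*80 = √16*80 = 4*80 = 320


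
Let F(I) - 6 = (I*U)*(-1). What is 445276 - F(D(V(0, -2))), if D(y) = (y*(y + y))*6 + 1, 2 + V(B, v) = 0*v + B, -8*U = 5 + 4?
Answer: 3561719/8 ≈ 4.4522e+5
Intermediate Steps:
U = -9/8 (U = -(5 + 4)/8 = -⅛*9 = -9/8 ≈ -1.1250)
V(B, v) = -2 + B (V(B, v) = -2 + (0*v + B) = -2 + (0 + B) = -2 + B)
D(y) = 1 + 12*y² (D(y) = (y*(2*y))*6 + 1 = (2*y²)*6 + 1 = 12*y² + 1 = 1 + 12*y²)
F(I) = 6 + 9*I/8 (F(I) = 6 + (I*(-9/8))*(-1) = 6 - 9*I/8*(-1) = 6 + 9*I/8)
445276 - F(D(V(0, -2))) = 445276 - (6 + 9*(1 + 12*(-2 + 0)²)/8) = 445276 - (6 + 9*(1 + 12*(-2)²)/8) = 445276 - (6 + 9*(1 + 12*4)/8) = 445276 - (6 + 9*(1 + 48)/8) = 445276 - (6 + (9/8)*49) = 445276 - (6 + 441/8) = 445276 - 1*489/8 = 445276 - 489/8 = 3561719/8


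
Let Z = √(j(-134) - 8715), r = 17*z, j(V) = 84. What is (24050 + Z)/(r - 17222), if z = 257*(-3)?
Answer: -1850/2333 - 3*I*√959/30329 ≈ -0.79297 - 0.0030632*I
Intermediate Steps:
z = -771
r = -13107 (r = 17*(-771) = -13107)
Z = 3*I*√959 (Z = √(84 - 8715) = √(-8631) = 3*I*√959 ≈ 92.903*I)
(24050 + Z)/(r - 17222) = (24050 + 3*I*√959)/(-13107 - 17222) = (24050 + 3*I*√959)/(-30329) = (24050 + 3*I*√959)*(-1/30329) = -1850/2333 - 3*I*√959/30329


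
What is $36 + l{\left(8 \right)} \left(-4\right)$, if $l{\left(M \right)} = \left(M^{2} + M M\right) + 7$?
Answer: $-504$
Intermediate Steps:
$l{\left(M \right)} = 7 + 2 M^{2}$ ($l{\left(M \right)} = \left(M^{2} + M^{2}\right) + 7 = 2 M^{2} + 7 = 7 + 2 M^{2}$)
$36 + l{\left(8 \right)} \left(-4\right) = 36 + \left(7 + 2 \cdot 8^{2}\right) \left(-4\right) = 36 + \left(7 + 2 \cdot 64\right) \left(-4\right) = 36 + \left(7 + 128\right) \left(-4\right) = 36 + 135 \left(-4\right) = 36 - 540 = -504$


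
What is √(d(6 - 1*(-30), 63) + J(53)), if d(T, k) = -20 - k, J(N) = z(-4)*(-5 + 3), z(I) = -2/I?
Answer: 2*I*√21 ≈ 9.1651*I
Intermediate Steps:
J(N) = -1 (J(N) = (-2/(-4))*(-5 + 3) = -2*(-¼)*(-2) = (½)*(-2) = -1)
√(d(6 - 1*(-30), 63) + J(53)) = √((-20 - 1*63) - 1) = √((-20 - 63) - 1) = √(-83 - 1) = √(-84) = 2*I*√21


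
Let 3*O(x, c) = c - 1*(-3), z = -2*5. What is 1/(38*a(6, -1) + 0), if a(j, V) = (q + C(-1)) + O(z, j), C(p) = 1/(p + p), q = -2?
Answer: 1/19 ≈ 0.052632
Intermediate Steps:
C(p) = 1/(2*p)
z = -10
O(x, c) = 1 + c/3 (O(x, c) = (c - 1*(-3))/3 = (c + 3)/3 = (3 + c)/3 = 1 + c/3)
a(j, V) = -3/2 + j/3 (a(j, V) = (-2 + (½)/(-1)) + (1 + j/3) = (-2 + (½)*(-1)) + (1 + j/3) = (-2 - ½) + (1 + j/3) = -5/2 + (1 + j/3) = -3/2 + j/3)
1/(38*a(6, -1) + 0) = 1/(38*(-3/2 + (⅓)*6) + 0) = 1/(38*(-3/2 + 2) + 0) = 1/(38*(½) + 0) = 1/(19 + 0) = 1/19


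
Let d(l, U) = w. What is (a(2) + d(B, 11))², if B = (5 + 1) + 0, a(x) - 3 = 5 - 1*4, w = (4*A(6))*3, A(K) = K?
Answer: 5776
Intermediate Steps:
w = 72 (w = (4*6)*3 = 24*3 = 72)
a(x) = 4 (a(x) = 3 + (5 - 1*4) = 3 + (5 - 4) = 3 + 1 = 4)
B = 6 (B = 6 + 0 = 6)
d(l, U) = 72
(a(2) + d(B, 11))² = (4 + 72)² = 76² = 5776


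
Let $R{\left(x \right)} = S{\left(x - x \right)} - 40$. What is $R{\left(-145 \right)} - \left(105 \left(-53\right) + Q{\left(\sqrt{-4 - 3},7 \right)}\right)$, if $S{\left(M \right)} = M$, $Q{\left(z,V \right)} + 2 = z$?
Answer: $5527 - i \sqrt{7} \approx 5527.0 - 2.6458 i$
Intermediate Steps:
$Q{\left(z,V \right)} = -2 + z$
$R{\left(x \right)} = -40$ ($R{\left(x \right)} = \left(x - x\right) - 40 = 0 - 40 = -40$)
$R{\left(-145 \right)} - \left(105 \left(-53\right) + Q{\left(\sqrt{-4 - 3},7 \right)}\right) = -40 - \left(105 \left(-53\right) - \left(2 - \sqrt{-4 - 3}\right)\right) = -40 - \left(-5565 - \left(2 - \sqrt{-7}\right)\right) = -40 - \left(-5565 - \left(2 - i \sqrt{7}\right)\right) = -40 - \left(-5567 + i \sqrt{7}\right) = -40 + \left(5567 - i \sqrt{7}\right) = 5527 - i \sqrt{7}$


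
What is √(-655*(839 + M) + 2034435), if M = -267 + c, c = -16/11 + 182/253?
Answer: 7*√2168803285/253 ≈ 1288.5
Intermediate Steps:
c = -186/253 (c = -16*1/11 + 182*(1/253) = -16/11 + 182/253 = -186/253 ≈ -0.73518)
M = -67737/253 (M = -267 - 186/253 = -67737/253 ≈ -267.74)
√(-655*(839 + M) + 2034435) = √(-655*(839 - 67737/253) + 2034435) = √(-655*144530/253 + 2034435) = √(-94667150/253 + 2034435) = √(420044905/253) = 7*√2168803285/253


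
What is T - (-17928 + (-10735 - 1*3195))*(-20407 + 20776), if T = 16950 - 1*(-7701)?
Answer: 11780253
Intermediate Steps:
T = 24651 (T = 16950 + 7701 = 24651)
T - (-17928 + (-10735 - 1*3195))*(-20407 + 20776) = 24651 - (-17928 + (-10735 - 1*3195))*(-20407 + 20776) = 24651 - (-17928 + (-10735 - 3195))*369 = 24651 - (-17928 - 13930)*369 = 24651 - (-31858)*369 = 24651 - 1*(-11755602) = 24651 + 11755602 = 11780253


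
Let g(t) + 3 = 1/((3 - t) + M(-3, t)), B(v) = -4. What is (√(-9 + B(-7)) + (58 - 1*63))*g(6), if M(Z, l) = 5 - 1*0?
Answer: 25/2 - 5*I*√13/2 ≈ 12.5 - 9.0139*I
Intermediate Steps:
M(Z, l) = 5 (M(Z, l) = 5 + 0 = 5)
g(t) = -3 + 1/(8 - t) (g(t) = -3 + 1/((3 - t) + 5) = -3 + 1/(8 - t))
(√(-9 + B(-7)) + (58 - 1*63))*g(6) = (√(-9 - 4) + (58 - 1*63))*((-23 + 3*6)/(8 - 1*6)) = (√(-13) + (58 - 63))*((-23 + 18)/(8 - 6)) = (I*√13 - 5)*(-5/2) = (-5 + I*√13)*((½)*(-5)) = (-5 + I*√13)*(-5/2) = 25/2 - 5*I*√13/2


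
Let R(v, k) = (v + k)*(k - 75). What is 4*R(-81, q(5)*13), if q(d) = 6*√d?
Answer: 145980 - 48672*√5 ≈ 37146.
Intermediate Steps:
R(v, k) = (-75 + k)*(k + v) (R(v, k) = (k + v)*(-75 + k) = (-75 + k)*(k + v))
4*R(-81, q(5)*13) = 4*(((6*√5)*13)² - 75*6*√5*13 - 75*(-81) + ((6*√5)*13)*(-81)) = 4*((78*√5)² - 5850*√5 + 6075 + (78*√5)*(-81)) = 4*(30420 - 5850*√5 + 6075 - 6318*√5) = 4*(36495 - 12168*√5) = 145980 - 48672*√5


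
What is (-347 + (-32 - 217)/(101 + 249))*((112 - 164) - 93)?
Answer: 3529271/70 ≈ 50418.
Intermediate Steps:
(-347 + (-32 - 217)/(101 + 249))*((112 - 164) - 93) = (-347 - 249/350)*(-52 - 93) = (-347 - 249*1/350)*(-145) = (-347 - 249/350)*(-145) = -121699/350*(-145) = 3529271/70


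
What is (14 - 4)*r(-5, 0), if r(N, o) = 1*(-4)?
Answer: -40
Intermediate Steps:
r(N, o) = -4
(14 - 4)*r(-5, 0) = (14 - 4)*(-4) = 10*(-4) = -40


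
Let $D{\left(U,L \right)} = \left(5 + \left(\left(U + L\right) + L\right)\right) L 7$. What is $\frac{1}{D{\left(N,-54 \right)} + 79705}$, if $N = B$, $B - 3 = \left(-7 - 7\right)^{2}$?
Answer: $\frac{1}{43417} \approx 2.3032 \cdot 10^{-5}$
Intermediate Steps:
$B = 199$ ($B = 3 + \left(-7 - 7\right)^{2} = 3 + \left(-14\right)^{2} = 3 + 196 = 199$)
$N = 199$
$D{\left(U,L \right)} = 7 L \left(5 + U + 2 L\right)$ ($D{\left(U,L \right)} = \left(5 + \left(\left(L + U\right) + L\right)\right) L 7 = \left(5 + \left(U + 2 L\right)\right) L 7 = \left(5 + U + 2 L\right) L 7 = L \left(5 + U + 2 L\right) 7 = 7 L \left(5 + U + 2 L\right)$)
$\frac{1}{D{\left(N,-54 \right)} + 79705} = \frac{1}{7 \left(-54\right) \left(5 + 199 + 2 \left(-54\right)\right) + 79705} = \frac{1}{7 \left(-54\right) \left(5 + 199 - 108\right) + 79705} = \frac{1}{7 \left(-54\right) 96 + 79705} = \frac{1}{-36288 + 79705} = \frac{1}{43417}$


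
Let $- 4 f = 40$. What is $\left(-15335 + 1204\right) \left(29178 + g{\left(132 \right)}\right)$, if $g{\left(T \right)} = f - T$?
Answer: $-410307716$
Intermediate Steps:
$f = -10$ ($f = \left(- \frac{1}{4}\right) 40 = -10$)
$g{\left(T \right)} = -10 - T$
$\left(-15335 + 1204\right) \left(29178 + g{\left(132 \right)}\right) = \left(-15335 + 1204\right) \left(29178 - 142\right) = - 14131 \left(29178 - 142\right) = \left(-14131\right) 29036 = -410307716$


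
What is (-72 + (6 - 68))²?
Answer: 17956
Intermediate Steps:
(-72 + (6 - 68))² = (-72 - 62)² = (-134)² = 17956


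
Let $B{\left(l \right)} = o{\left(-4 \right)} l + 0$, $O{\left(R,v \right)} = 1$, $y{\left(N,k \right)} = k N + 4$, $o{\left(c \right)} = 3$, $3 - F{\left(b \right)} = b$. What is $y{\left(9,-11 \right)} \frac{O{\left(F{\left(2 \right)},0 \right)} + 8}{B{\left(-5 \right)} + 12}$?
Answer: $285$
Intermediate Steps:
$F{\left(b \right)} = 3 - b$
$y{\left(N,k \right)} = 4 + N k$ ($y{\left(N,k \right)} = N k + 4 = 4 + N k$)
$B{\left(l \right)} = 3 l$ ($B{\left(l \right)} = 3 l + 0 = 3 l$)
$y{\left(9,-11 \right)} \frac{O{\left(F{\left(2 \right)},0 \right)} + 8}{B{\left(-5 \right)} + 12} = \left(4 + 9 \left(-11\right)\right) \frac{1 + 8}{3 \left(-5\right) + 12} = \left(4 - 99\right) \frac{9}{-15 + 12} = - 95 \frac{9}{-3} = - 95 \cdot 9 \left(- \frac{1}{3}\right) = \left(-95\right) \left(-3\right) = 285$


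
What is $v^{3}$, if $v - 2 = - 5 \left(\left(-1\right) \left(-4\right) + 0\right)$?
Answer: $-5832$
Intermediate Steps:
$v = -18$ ($v = 2 - 5 \left(\left(-1\right) \left(-4\right) + 0\right) = 2 - 5 \left(4 + 0\right) = 2 - 20 = -18$)
$v^{3} = \left(-18\right)^{3} = -5832$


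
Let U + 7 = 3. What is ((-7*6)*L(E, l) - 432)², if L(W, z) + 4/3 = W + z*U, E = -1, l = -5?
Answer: 1378276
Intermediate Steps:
U = -4 (U = -7 + 3 = -4)
L(W, z) = -4/3 + W - 4*z (L(W, z) = -4/3 + (W + z*(-4)) = -4/3 + (W - 4*z) = -4/3 + W - 4*z)
((-7*6)*L(E, l) - 432)² = ((-7*6)*(-4/3 - 1 - 4*(-5)) - 432)² = (-42*(-4/3 - 1 + 20) - 432)² = (-42*53/3 - 432)² = (-742 - 432)² = (-1174)² = 1378276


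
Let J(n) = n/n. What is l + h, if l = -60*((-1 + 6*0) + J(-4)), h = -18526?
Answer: -18526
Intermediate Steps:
J(n) = 1
l = 0 (l = -60*((-1 + 6*0) + 1) = -60*((-1 + 0) + 1) = -60*(-1 + 1) = -60*0 = 0)
l + h = 0 - 18526 = -18526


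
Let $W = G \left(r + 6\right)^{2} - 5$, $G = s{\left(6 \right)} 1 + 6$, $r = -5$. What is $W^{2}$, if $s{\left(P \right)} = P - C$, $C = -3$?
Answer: $100$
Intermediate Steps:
$s{\left(P \right)} = 3 + P$ ($s{\left(P \right)} = P - -3 = P + 3 = 3 + P$)
$G = 15$ ($G = \left(3 + 6\right) 1 + 6 = 9 \cdot 1 + 6 = 9 + 6 = 15$)
$W = 10$ ($W = 15 \left(-5 + 6\right)^{2} - 5 = 15 \cdot 1^{2} - 5 = 15 \cdot 1 - 5 = 15 - 5 = 10$)
$W^{2} = 10^{2} = 100$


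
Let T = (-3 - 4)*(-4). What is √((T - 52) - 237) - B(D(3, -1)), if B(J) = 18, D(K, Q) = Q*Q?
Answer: -18 + 3*I*√29 ≈ -18.0 + 16.155*I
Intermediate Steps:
D(K, Q) = Q²
T = 28 (T = -7*(-4) = 28)
√((T - 52) - 237) - B(D(3, -1)) = √((28 - 52) - 237) - 1*18 = √(-24 - 237) - 18 = √(-261) - 18 = 3*I*√29 - 18 = -18 + 3*I*√29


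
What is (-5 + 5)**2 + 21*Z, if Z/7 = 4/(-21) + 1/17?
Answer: -329/17 ≈ -19.353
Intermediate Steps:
Z = -47/51 (Z = 7*(4/(-21) + 1/17) = 7*(4*(-1/21) + 1*(1/17)) = 7*(-4/21 + 1/17) = 7*(-47/357) = -47/51 ≈ -0.92157)
(-5 + 5)**2 + 21*Z = (-5 + 5)**2 + 21*(-47/51) = 0**2 - 329/17 = 0 - 329/17 = -329/17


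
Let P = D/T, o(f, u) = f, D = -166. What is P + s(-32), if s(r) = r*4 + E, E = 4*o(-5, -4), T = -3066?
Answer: -226801/1533 ≈ -147.95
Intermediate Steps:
E = -20 (E = 4*(-5) = -20)
s(r) = -20 + 4*r (s(r) = r*4 - 20 = 4*r - 20 = -20 + 4*r)
P = 83/1533 (P = -166/(-3066) = -166*(-1/3066) = 83/1533 ≈ 0.054142)
P + s(-32) = 83/1533 + (-20 + 4*(-32)) = 83/1533 + (-20 - 128) = 83/1533 - 148 = -226801/1533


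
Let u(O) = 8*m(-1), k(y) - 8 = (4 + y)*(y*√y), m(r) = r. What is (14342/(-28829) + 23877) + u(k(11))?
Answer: 688105059/28829 ≈ 23869.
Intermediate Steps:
k(y) = 8 + y^(3/2)*(4 + y) (k(y) = 8 + (4 + y)*(y*√y) = 8 + (4 + y)*y^(3/2) = 8 + y^(3/2)*(4 + y))
u(O) = -8 (u(O) = 8*(-1) = -8)
(14342/(-28829) + 23877) + u(k(11)) = (14342/(-28829) + 23877) - 8 = (14342*(-1/28829) + 23877) - 8 = (-14342/28829 + 23877) - 8 = 688335691/28829 - 8 = 688105059/28829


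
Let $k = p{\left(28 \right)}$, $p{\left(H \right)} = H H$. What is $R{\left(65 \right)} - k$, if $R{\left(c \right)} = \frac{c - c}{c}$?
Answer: $-784$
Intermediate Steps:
$p{\left(H \right)} = H^{2}$
$k = 784$ ($k = 28^{2} = 784$)
$R{\left(c \right)} = 0$ ($R{\left(c \right)} = \frac{0}{c} = 0$)
$R{\left(65 \right)} - k = 0 - 784 = -784$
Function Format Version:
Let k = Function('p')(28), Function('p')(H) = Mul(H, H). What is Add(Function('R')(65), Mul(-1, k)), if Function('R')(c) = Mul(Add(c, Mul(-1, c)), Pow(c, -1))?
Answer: -784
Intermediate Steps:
Function('p')(H) = Pow(H, 2)
k = 784 (k = Pow(28, 2) = 784)
Function('R')(c) = 0 (Function('R')(c) = Mul(0, Pow(c, -1)) = 0)
Add(Function('R')(65), Mul(-1, k)) = Add(0, Mul(-1, 784)) = Add(0, -784) = -784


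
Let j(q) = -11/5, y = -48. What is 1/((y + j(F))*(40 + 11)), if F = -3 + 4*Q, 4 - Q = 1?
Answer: -5/12801 ≈ -0.00039059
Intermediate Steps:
Q = 3 (Q = 4 - 1*1 = 4 - 1 = 3)
F = 9 (F = -3 + 4*3 = -3 + 12 = 9)
j(q) = -11/5 (j(q) = -11*⅕ = -11/5)
1/((y + j(F))*(40 + 11)) = 1/((-48 - 11/5)*(40 + 11)) = 1/(-251/5*51) = -5/251*1/51 = -5/12801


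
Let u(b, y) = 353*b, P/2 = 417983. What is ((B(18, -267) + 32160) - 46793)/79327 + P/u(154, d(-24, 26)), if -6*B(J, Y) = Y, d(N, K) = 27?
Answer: 65521614845/4312374374 ≈ 15.194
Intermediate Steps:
P = 835966 (P = 2*417983 = 835966)
B(J, Y) = -Y/6
((B(18, -267) + 32160) - 46793)/79327 + P/u(154, d(-24, 26)) = ((-⅙*(-267) + 32160) - 46793)/79327 + 835966/((353*154)) = ((89/2 + 32160) - 46793)*(1/79327) + 835966/54362 = (64409/2 - 46793)*(1/79327) + 835966*(1/54362) = -29177/2*1/79327 + 417983/27181 = -29177/158654 + 417983/27181 = 65521614845/4312374374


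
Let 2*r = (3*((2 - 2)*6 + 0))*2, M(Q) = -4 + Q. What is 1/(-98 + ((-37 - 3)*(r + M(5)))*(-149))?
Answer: 1/5862 ≈ 0.00017059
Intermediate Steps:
r = 0 (r = ((3*((2 - 2)*6 + 0))*2)/2 = ((3*(0*6 + 0))*2)/2 = ((3*(0 + 0))*2)/2 = ((3*0)*2)/2 = (0*2)/2 = (½)*0 = 0)
1/(-98 + ((-37 - 3)*(r + M(5)))*(-149)) = 1/(-98 + ((-37 - 3)*(0 + (-4 + 5)))*(-149)) = 1/(-98 - 40*(0 + 1)*(-149)) = 1/(-98 - 40*1*(-149)) = 1/(-98 - 40*(-149)) = 1/(-98 + 5960) = 1/5862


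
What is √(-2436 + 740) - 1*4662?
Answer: -4662 + 4*I*√106 ≈ -4662.0 + 41.182*I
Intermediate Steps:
√(-2436 + 740) - 1*4662 = √(-1696) - 4662 = 4*I*√106 - 4662 = -4662 + 4*I*√106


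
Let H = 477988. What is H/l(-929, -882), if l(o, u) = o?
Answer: -477988/929 ≈ -514.52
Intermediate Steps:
H/l(-929, -882) = 477988/(-929) = 477988*(-1/929) = -477988/929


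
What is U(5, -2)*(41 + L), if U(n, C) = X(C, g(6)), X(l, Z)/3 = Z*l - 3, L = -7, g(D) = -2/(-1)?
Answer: -714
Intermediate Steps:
g(D) = 2 (g(D) = -2*(-1) = 2)
X(l, Z) = -9 + 3*Z*l (X(l, Z) = 3*(Z*l - 3) = 3*(-3 + Z*l) = -9 + 3*Z*l)
U(n, C) = -9 + 6*C (U(n, C) = -9 + 3*2*C = -9 + 6*C)
U(5, -2)*(41 + L) = (-9 + 6*(-2))*(41 - 7) = (-9 - 12)*34 = -21*34 = -714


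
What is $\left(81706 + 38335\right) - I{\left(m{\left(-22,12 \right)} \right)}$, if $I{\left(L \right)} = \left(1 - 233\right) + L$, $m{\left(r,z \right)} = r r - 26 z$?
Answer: $120101$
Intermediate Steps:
$m{\left(r,z \right)} = r^{2} - 26 z$
$I{\left(L \right)} = -232 + L$
$\left(81706 + 38335\right) - I{\left(m{\left(-22,12 \right)} \right)} = \left(81706 + 38335\right) - \left(-232 + \left(\left(-22\right)^{2} - 312\right)\right) = 120041 - \left(-232 + \left(484 - 312\right)\right) = 120041 - \left(-232 + 172\right) = 120041 - -60 = 120041 + 60 = 120101$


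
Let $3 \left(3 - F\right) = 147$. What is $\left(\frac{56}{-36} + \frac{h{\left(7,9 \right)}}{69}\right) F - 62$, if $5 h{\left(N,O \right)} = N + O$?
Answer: $\frac{334}{45} \approx 7.4222$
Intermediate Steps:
$F = -46$ ($F = 3 - 49 = -46$)
$h{\left(N,O \right)} = \frac{N}{5} + \frac{O}{5}$ ($h{\left(N,O \right)} = \frac{N + O}{5} = \frac{N}{5} + \frac{O}{5}$)
$\left(\frac{56}{-36} + \frac{h{\left(7,9 \right)}}{69}\right) F - 62 = \left(\frac{56}{-36} + \frac{\frac{1}{5} \cdot 7 + \frac{1}{5} \cdot 9}{69}\right) \left(-46\right) - 62 = \left(56 \left(- \frac{1}{36}\right) + \left(\frac{7}{5} + \frac{9}{5}\right) \frac{1}{69}\right) \left(-46\right) - 62 = \left(- \frac{14}{9} + \frac{16}{5} \cdot \frac{1}{69}\right) \left(-46\right) - 62 = \left(- \frac{14}{9} + \frac{16}{345}\right) \left(-46\right) - 62 = \left(- \frac{1562}{1035}\right) \left(-46\right) - 62 = \frac{3124}{45} - 62 = \frac{334}{45}$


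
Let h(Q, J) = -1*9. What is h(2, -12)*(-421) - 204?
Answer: 3585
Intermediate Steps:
h(Q, J) = -9
h(2, -12)*(-421) - 204 = -9*(-421) - 204 = 3789 - 204 = 3585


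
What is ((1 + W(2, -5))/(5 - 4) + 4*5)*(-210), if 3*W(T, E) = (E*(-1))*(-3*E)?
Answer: -9660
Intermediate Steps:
W(T, E) = E² (W(T, E) = ((E*(-1))*(-3*E))/3 = ((-E)*(-3*E))/3 = (3*E²)/3 = E²)
((1 + W(2, -5))/(5 - 4) + 4*5)*(-210) = ((1 + (-5)²)/(5 - 4) + 4*5)*(-210) = ((1 + 25)/1 + 20)*(-210) = (26*1 + 20)*(-210) = (26 + 20)*(-210) = 46*(-210) = -9660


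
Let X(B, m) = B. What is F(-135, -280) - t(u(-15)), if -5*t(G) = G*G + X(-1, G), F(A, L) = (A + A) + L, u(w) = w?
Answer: -2526/5 ≈ -505.20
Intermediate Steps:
F(A, L) = L + 2*A (F(A, L) = 2*A + L = L + 2*A)
t(G) = ⅕ - G²/5 (t(G) = -(G*G - 1)/5 = -(G² - 1)/5 = -(-1 + G²)/5 = ⅕ - G²/5)
F(-135, -280) - t(u(-15)) = (-280 + 2*(-135)) - (⅕ - ⅕*(-15)²) = (-280 - 270) - (⅕ - ⅕*225) = -550 - (⅕ - 45) = -550 - 1*(-224/5) = -550 + 224/5 = -2526/5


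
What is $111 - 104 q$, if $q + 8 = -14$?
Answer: $2399$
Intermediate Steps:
$q = -22$ ($q = -8 - 14 = -22$)
$111 - 104 q = 111 - -2288 = 111 + 2288 = 2399$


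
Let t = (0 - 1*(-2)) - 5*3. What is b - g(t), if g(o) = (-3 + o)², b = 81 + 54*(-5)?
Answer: -445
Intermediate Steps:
b = -189 (b = 81 - 270 = -189)
t = -13 (t = (0 + 2) - 15 = 2 - 15 = -13)
b - g(t) = -189 - (-3 - 13)² = -189 - 1*(-16)² = -189 - 1*256 = -189 - 256 = -445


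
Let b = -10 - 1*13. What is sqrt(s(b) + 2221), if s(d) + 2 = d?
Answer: 6*sqrt(61) ≈ 46.862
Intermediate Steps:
b = -23 (b = -10 - 13 = -23)
s(d) = -2 + d
sqrt(s(b) + 2221) = sqrt((-2 - 23) + 2221) = sqrt(-25 + 2221) = sqrt(2196) = 6*sqrt(61)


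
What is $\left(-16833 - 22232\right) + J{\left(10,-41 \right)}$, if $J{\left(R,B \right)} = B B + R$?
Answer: $-37374$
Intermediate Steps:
$J{\left(R,B \right)} = R + B^{2}$ ($J{\left(R,B \right)} = B^{2} + R = R + B^{2}$)
$\left(-16833 - 22232\right) + J{\left(10,-41 \right)} = \left(-16833 - 22232\right) + \left(10 + \left(-41\right)^{2}\right) = -39065 + \left(10 + 1681\right) = -39065 + 1691 = -37374$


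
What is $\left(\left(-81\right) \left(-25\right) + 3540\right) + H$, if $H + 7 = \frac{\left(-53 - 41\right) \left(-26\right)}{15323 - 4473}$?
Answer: $\frac{30153372}{5425} \approx 5558.2$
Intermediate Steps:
$H = - \frac{36753}{5425}$ ($H = -7 + \frac{\left(-53 - 41\right) \left(-26\right)}{15323 - 4473} = -7 + \frac{\left(-94\right) \left(-26\right)}{15323 - 4473} = -7 + \frac{2444}{10850} = -7 + 2444 \cdot \frac{1}{10850} = -7 + \frac{1222}{5425} = - \frac{36753}{5425} \approx -6.7747$)
$\left(\left(-81\right) \left(-25\right) + 3540\right) + H = \left(\left(-81\right) \left(-25\right) + 3540\right) - \frac{36753}{5425} = \left(2025 + 3540\right) - \frac{36753}{5425} = 5565 - \frac{36753}{5425} = \frac{30153372}{5425}$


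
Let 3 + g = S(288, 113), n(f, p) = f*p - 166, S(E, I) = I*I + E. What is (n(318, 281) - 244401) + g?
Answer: -142155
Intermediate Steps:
S(E, I) = E + I**2 (S(E, I) = I**2 + E = E + I**2)
n(f, p) = -166 + f*p
g = 13054 (g = -3 + (288 + 113**2) = -3 + (288 + 12769) = -3 + 13057 = 13054)
(n(318, 281) - 244401) + g = ((-166 + 318*281) - 244401) + 13054 = ((-166 + 89358) - 244401) + 13054 = (89192 - 244401) + 13054 = -155209 + 13054 = -142155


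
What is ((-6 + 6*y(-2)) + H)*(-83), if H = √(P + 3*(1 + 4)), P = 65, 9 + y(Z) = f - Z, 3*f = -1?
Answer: 4150 - 332*√5 ≈ 3407.6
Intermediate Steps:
f = -⅓ (f = (⅓)*(-1) = -⅓ ≈ -0.33333)
y(Z) = -28/3 - Z (y(Z) = -9 + (-⅓ - Z) = -28/3 - Z)
H = 4*√5 (H = √(65 + 3*(1 + 4)) = √(65 + 3*5) = √(65 + 15) = √80 = 4*√5 ≈ 8.9443)
((-6 + 6*y(-2)) + H)*(-83) = ((-6 + 6*(-28/3 - 1*(-2))) + 4*√5)*(-83) = ((-6 + 6*(-28/3 + 2)) + 4*√5)*(-83) = ((-6 + 6*(-22/3)) + 4*√5)*(-83) = ((-6 - 44) + 4*√5)*(-83) = (-50 + 4*√5)*(-83) = 4150 - 332*√5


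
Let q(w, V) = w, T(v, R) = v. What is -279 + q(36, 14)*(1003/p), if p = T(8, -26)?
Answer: 8469/2 ≈ 4234.5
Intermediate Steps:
p = 8
-279 + q(36, 14)*(1003/p) = -279 + 36*(1003/8) = -279 + 9027/2 = 8469/2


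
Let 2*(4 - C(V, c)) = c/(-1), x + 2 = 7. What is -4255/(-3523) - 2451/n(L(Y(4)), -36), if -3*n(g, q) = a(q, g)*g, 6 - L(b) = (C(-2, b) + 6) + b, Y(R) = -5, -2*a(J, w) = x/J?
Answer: 3730414061/123305 ≈ 30254.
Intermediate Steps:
x = 5 (x = -2 + 7 = 5)
C(V, c) = 4 + c/2 (C(V, c) = 4 - c/(2*(-1)) = 4 - c*(-1)/2 = 4 - (-1)*c/2 = 4 + c/2)
a(J, w) = -5/(2*J)
L(b) = -4 - 3*b/2 (L(b) = 6 - (((4 + b/2) + 6) + b) = 6 - ((10 + b/2) + b) = 6 - (10 + 3*b/2) = 6 + (-10 - 3*b/2) = -4 - 3*b/2)
n(g, q) = 5*g/(6*q) (n(g, q) = -(-5/(2*q))*g/3 = -(-5)*g/(6*q) = 5*g/(6*q))
-4255/(-3523) - 2451/n(L(Y(4)), -36) = -4255/(-3523) - 2451*(-216/(5*(-4 - 3/2*(-5)))) = -4255*(-1/3523) - 2451*(-216/(5*(-4 + 15/2))) = 4255/3523 - 2451/((5/6)*(7/2)*(-1/36)) = 4255/3523 - 2451/(-35/432) = 4255/3523 - 2451*(-432/35) = 4255/3523 + 1058832/35 = 3730414061/123305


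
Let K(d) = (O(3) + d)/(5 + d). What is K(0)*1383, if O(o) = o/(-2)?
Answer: -4149/10 ≈ -414.90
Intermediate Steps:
O(o) = -o/2 (O(o) = o*(-½) = -o/2)
K(d) = (-3/2 + d)/(5 + d) (K(d) = (-½*3 + d)/(5 + d) = (-3/2 + d)/(5 + d))
K(0)*1383 = ((-3/2 + 0)/(5 + 0))*1383 = (-3/2/5)*1383 = ((⅕)*(-3/2))*1383 = -3/10*1383 = -4149/10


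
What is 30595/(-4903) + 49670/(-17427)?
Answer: -776711075/85444581 ≈ -9.0902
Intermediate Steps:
30595/(-4903) + 49670/(-17427) = 30595*(-1/4903) + 49670*(-1/17427) = -30595/4903 - 49670/17427 = -776711075/85444581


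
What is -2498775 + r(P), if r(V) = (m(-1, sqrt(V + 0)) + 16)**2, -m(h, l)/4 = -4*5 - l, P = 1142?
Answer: -2471287 + 768*sqrt(1142) ≈ -2.4453e+6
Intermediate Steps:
m(h, l) = 80 + 4*l (m(h, l) = -4*(-4*5 - l) = -4*(-20 - l) = 80 + 4*l)
r(V) = (96 + 4*sqrt(V))**2 (r(V) = ((80 + 4*sqrt(V + 0)) + 16)**2 = ((80 + 4*sqrt(V)) + 16)**2 = (96 + 4*sqrt(V))**2)
-2498775 + r(P) = -2498775 + 16*(24 + sqrt(1142))**2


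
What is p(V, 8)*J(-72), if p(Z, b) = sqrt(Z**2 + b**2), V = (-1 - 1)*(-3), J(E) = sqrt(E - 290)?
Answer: 10*I*sqrt(362) ≈ 190.26*I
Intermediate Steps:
J(E) = sqrt(-290 + E)
V = 6 (V = -2*(-3) = 6)
p(V, 8)*J(-72) = sqrt(6**2 + 8**2)*sqrt(-290 - 72) = sqrt(36 + 64)*sqrt(-362) = sqrt(100)*(I*sqrt(362)) = 10*(I*sqrt(362)) = 10*I*sqrt(362)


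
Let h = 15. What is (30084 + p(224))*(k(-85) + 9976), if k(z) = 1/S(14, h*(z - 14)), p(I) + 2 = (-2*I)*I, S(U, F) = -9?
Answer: -6309051410/9 ≈ -7.0101e+8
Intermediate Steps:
p(I) = -2 - 2*I**2 (p(I) = -2 + (-2*I)*I = -2 - 2*I**2)
k(z) = -1/9 (k(z) = 1/(-9) = -1/9)
(30084 + p(224))*(k(-85) + 9976) = (30084 + (-2 - 2*224**2))*(-1/9 + 9976) = (30084 + (-2 - 2*50176))*(89783/9) = (30084 + (-2 - 100352))*(89783/9) = (30084 - 100354)*(89783/9) = -70270*89783/9 = -6309051410/9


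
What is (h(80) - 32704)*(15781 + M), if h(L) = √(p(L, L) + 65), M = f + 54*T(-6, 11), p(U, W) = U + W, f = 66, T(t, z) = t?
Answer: -507431347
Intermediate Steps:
M = -258 (M = 66 + 54*(-6) = 66 - 324 = -258)
h(L) = √(65 + 2*L) (h(L) = √((L + L) + 65) = √(2*L + 65) = √(65 + 2*L))
(h(80) - 32704)*(15781 + M) = (√(65 + 2*80) - 32704)*(15781 - 258) = (√(65 + 160) - 32704)*15523 = (√225 - 32704)*15523 = (15 - 32704)*15523 = -32689*15523 = -507431347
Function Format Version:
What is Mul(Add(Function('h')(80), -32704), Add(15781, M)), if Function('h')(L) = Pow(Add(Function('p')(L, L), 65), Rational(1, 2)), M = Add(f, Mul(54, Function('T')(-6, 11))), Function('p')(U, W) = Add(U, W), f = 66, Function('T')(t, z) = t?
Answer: -507431347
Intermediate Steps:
M = -258 (M = Add(66, Mul(54, -6)) = Add(66, -324) = -258)
Function('h')(L) = Pow(Add(65, Mul(2, L)), Rational(1, 2)) (Function('h')(L) = Pow(Add(Add(L, L), 65), Rational(1, 2)) = Pow(Add(Mul(2, L), 65), Rational(1, 2)) = Pow(Add(65, Mul(2, L)), Rational(1, 2)))
Mul(Add(Function('h')(80), -32704), Add(15781, M)) = Mul(Add(Pow(Add(65, Mul(2, 80)), Rational(1, 2)), -32704), Add(15781, -258)) = Mul(Add(Pow(Add(65, 160), Rational(1, 2)), -32704), 15523) = Mul(Add(Pow(225, Rational(1, 2)), -32704), 15523) = Mul(Add(15, -32704), 15523) = Mul(-32689, 15523) = -507431347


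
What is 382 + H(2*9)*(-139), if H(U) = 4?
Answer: -174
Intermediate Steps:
382 + H(2*9)*(-139) = 382 + 4*(-139) = 382 - 556 = -174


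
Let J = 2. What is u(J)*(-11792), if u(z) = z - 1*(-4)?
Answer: -70752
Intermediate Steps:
u(z) = 4 + z (u(z) = z + 4 = 4 + z)
u(J)*(-11792) = (4 + 2)*(-11792) = 6*(-11792) = -70752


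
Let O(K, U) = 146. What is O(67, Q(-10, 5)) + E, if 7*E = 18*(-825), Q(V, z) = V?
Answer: -13828/7 ≈ -1975.4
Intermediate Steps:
E = -14850/7 (E = (18*(-825))/7 = (1/7)*(-14850) = -14850/7 ≈ -2121.4)
O(67, Q(-10, 5)) + E = 146 - 14850/7 = -13828/7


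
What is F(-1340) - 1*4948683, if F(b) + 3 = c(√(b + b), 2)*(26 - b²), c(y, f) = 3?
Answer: -10335408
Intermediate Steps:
F(b) = 75 - 3*b² (F(b) = -3 + 3*(26 - b²) = -3 + (78 - 3*b²) = 75 - 3*b²)
F(-1340) - 1*4948683 = (75 - 3*(-1340)²) - 1*4948683 = (75 - 3*1795600) - 4948683 = (75 - 5386800) - 4948683 = -5386725 - 4948683 = -10335408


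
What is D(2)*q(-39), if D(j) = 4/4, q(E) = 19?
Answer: 19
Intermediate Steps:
D(j) = 1 (D(j) = 4*(1/4) = 1)
D(2)*q(-39) = 1*19 = 19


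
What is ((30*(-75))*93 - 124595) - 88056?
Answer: -421901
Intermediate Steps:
((30*(-75))*93 - 124595) - 88056 = (-2250*93 - 124595) - 88056 = (-209250 - 124595) - 88056 = -333845 - 88056 = -421901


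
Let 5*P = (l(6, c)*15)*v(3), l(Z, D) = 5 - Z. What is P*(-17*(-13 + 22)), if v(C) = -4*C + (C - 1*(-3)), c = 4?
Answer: -2754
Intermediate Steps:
v(C) = 3 - 3*C (v(C) = -4*C + (C + 3) = -4*C + (3 + C) = 3 - 3*C)
P = 18 (P = (((5 - 1*6)*15)*(3 - 3*3))/5 = (((5 - 6)*15)*(3 - 9))/5 = (-1*15*(-6))/5 = (-15*(-6))/5 = (⅕)*90 = 18)
P*(-17*(-13 + 22)) = 18*(-17*(-13 + 22)) = 18*(-17*9) = 18*(-153) = -2754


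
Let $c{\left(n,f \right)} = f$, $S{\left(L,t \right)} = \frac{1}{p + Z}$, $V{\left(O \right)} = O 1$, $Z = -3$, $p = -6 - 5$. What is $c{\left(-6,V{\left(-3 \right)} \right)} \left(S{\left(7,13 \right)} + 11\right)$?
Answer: $- \frac{459}{14} \approx -32.786$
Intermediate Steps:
$p = -11$
$V{\left(O \right)} = O$
$S{\left(L,t \right)} = - \frac{1}{14}$ ($S{\left(L,t \right)} = \frac{1}{-11 - 3} = \frac{1}{-14} = - \frac{1}{14}$)
$c{\left(-6,V{\left(-3 \right)} \right)} \left(S{\left(7,13 \right)} + 11\right) = - 3 \left(- \frac{1}{14} + 11\right) = \left(-3\right) \frac{153}{14} = - \frac{459}{14}$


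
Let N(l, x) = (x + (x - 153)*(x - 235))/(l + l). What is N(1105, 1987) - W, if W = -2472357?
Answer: 1093424825/442 ≈ 2.4738e+6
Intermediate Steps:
N(l, x) = (x + (-235 + x)*(-153 + x))/(2*l) (N(l, x) = (x + (-153 + x)*(-235 + x))/((2*l)) = (x + (-235 + x)*(-153 + x))*(1/(2*l)) = (x + (-235 + x)*(-153 + x))/(2*l))
N(1105, 1987) - W = (½)*(35955 + 1987² - 387*1987)/1105 - 1*(-2472357) = (½)*(1/1105)*(35955 + 3948169 - 768969) + 2472357 = (½)*(1/1105)*3215155 + 2472357 = 643031/442 + 2472357 = 1093424825/442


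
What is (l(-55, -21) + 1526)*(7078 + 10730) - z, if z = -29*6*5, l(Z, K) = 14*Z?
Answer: 13463718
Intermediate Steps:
z = -870 (z = -174*5 = -870)
(l(-55, -21) + 1526)*(7078 + 10730) - z = (14*(-55) + 1526)*(7078 + 10730) - 1*(-870) = (-770 + 1526)*17808 + 870 = 756*17808 + 870 = 13462848 + 870 = 13463718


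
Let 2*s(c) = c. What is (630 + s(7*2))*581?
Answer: 370097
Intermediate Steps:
s(c) = c/2
(630 + s(7*2))*581 = (630 + (7*2)/2)*581 = (630 + (½)*14)*581 = (630 + 7)*581 = 637*581 = 370097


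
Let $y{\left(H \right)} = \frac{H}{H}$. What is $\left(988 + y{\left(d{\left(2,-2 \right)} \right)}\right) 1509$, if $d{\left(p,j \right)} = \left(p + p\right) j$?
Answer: $1492401$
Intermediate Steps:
$d{\left(p,j \right)} = 2 j p$ ($d{\left(p,j \right)} = 2 p j = 2 j p$)
$y{\left(H \right)} = 1$
$\left(988 + y{\left(d{\left(2,-2 \right)} \right)}\right) 1509 = \left(988 + 1\right) 1509 = 989 \cdot 1509 = 1492401$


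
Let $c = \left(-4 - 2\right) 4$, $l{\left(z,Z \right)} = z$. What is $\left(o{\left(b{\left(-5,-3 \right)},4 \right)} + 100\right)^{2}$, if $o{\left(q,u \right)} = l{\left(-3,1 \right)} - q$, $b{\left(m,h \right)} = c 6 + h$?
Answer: $59536$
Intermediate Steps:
$c = -24$ ($c = \left(-6\right) 4 = -24$)
$b{\left(m,h \right)} = -144 + h$ ($b{\left(m,h \right)} = \left(-24\right) 6 + h = -144 + h$)
$o{\left(q,u \right)} = -3 - q$
$\left(o{\left(b{\left(-5,-3 \right)},4 \right)} + 100\right)^{2} = \left(\left(-3 - \left(-144 - 3\right)\right) + 100\right)^{2} = \left(\left(-3 - -147\right) + 100\right)^{2} = \left(\left(-3 + 147\right) + 100\right)^{2} = \left(144 + 100\right)^{2} = 244^{2} = 59536$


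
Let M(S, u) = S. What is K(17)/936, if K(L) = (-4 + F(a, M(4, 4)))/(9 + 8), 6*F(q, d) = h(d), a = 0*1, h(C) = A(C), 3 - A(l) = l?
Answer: -25/95472 ≈ -0.00026186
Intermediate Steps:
A(l) = 3 - l
h(C) = 3 - C
a = 0
F(q, d) = 1/2 - d/6 (F(q, d) = (3 - d)/6 = 1/2 - d/6)
K(L) = -25/102 (K(L) = (-4 + (1/2 - 1/6*4))/(9 + 8) = (-4 + (1/2 - 2/3))/17 = (-4 - 1/6)*(1/17) = -25/6*1/17 = -25/102)
K(17)/936 = -25/102/936 = -25/102*1/936 = -25/95472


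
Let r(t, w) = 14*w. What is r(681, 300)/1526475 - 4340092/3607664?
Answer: -22032965823/18356696348 ≈ -1.2003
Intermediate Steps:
r(681, 300)/1526475 - 4340092/3607664 = (14*300)/1526475 - 4340092/3607664 = 4200*(1/1526475) - 4340092*1/3607664 = 56/20353 - 1085023/901916 = -22032965823/18356696348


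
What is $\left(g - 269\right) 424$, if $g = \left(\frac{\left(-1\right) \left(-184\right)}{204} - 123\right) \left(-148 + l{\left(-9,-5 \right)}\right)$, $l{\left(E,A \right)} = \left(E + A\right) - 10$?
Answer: $\frac{448305800}{51} \approx 8.7903 \cdot 10^{6}$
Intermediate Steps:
$l{\left(E,A \right)} = -10 + A + E$ ($l{\left(E,A \right)} = \left(A + E\right) - 10 = -10 + A + E$)
$g = \frac{1071044}{51}$ ($g = \left(\frac{\left(-1\right) \left(-184\right)}{204} - 123\right) \left(-148 - 24\right) = \left(184 \cdot \frac{1}{204} - 123\right) \left(-148 - 24\right) = \left(\frac{46}{51} - 123\right) \left(-172\right) = \left(- \frac{6227}{51}\right) \left(-172\right) = \frac{1071044}{51} \approx 21001.0$)
$\left(g - 269\right) 424 = \left(\frac{1071044}{51} - 269\right) 424 = \frac{1057325}{51} \cdot 424 = \frac{448305800}{51}$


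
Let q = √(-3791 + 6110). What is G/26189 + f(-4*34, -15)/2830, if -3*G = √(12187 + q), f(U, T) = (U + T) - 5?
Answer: -78/1415 - √(12187 + √2319)/78567 ≈ -0.056532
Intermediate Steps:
q = √2319 ≈ 48.156
f(U, T) = -5 + T + U (f(U, T) = (T + U) - 5 = -5 + T + U)
G = -√(12187 + √2319)/3 ≈ -36.871
G/26189 + f(-4*34, -15)/2830 = -√(12187 + √2319)/3/26189 + (-5 - 15 - 4*34)/2830 = -√(12187 + √2319)/3*(1/26189) + (-5 - 15 - 136)*(1/2830) = -√(12187 + √2319)/78567 - 156*1/2830 = -√(12187 + √2319)/78567 - 78/1415 = -78/1415 - √(12187 + √2319)/78567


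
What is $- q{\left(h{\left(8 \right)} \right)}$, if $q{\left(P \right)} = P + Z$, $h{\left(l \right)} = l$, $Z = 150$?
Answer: $-158$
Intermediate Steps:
$q{\left(P \right)} = 150 + P$ ($q{\left(P \right)} = P + 150 = 150 + P$)
$- q{\left(h{\left(8 \right)} \right)} = - (150 + 8) = \left(-1\right) 158 = -158$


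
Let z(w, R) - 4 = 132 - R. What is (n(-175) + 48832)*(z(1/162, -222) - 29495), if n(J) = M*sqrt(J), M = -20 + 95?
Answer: -1422817984 - 10926375*I*sqrt(7) ≈ -1.4228e+9 - 2.8908e+7*I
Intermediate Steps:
z(w, R) = 136 - R (z(w, R) = 4 + (132 - R) = 136 - R)
M = 75
n(J) = 75*sqrt(J)
(n(-175) + 48832)*(z(1/162, -222) - 29495) = (75*sqrt(-175) + 48832)*((136 - 1*(-222)) - 29495) = (75*(5*I*sqrt(7)) + 48832)*((136 + 222) - 29495) = (375*I*sqrt(7) + 48832)*(358 - 29495) = (48832 + 375*I*sqrt(7))*(-29137) = -1422817984 - 10926375*I*sqrt(7)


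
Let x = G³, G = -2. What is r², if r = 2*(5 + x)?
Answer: 36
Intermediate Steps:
x = -8 (x = (-2)³ = -8)
r = -6 (r = 2*(5 - 8) = 2*(-3) = -6)
r² = (-6)² = 36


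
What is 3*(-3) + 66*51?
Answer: 3357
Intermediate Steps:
3*(-3) + 66*51 = -9 + 3366 = 3357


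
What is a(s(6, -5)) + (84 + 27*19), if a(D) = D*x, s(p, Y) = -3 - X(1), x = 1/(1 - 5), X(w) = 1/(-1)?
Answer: 1195/2 ≈ 597.50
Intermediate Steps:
X(w) = -1
x = -1/4 (x = 1/(-4) = -1/4 ≈ -0.25000)
s(p, Y) = -2 (s(p, Y) = -3 - 1*(-1) = -3 + 1 = -2)
a(D) = -D/4 (a(D) = D*(-1/4) = -D/4)
a(s(6, -5)) + (84 + 27*19) = -1/4*(-2) + (84 + 27*19) = 1/2 + (84 + 513) = 1/2 + 597 = 1195/2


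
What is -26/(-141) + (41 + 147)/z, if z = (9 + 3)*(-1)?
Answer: -2183/141 ≈ -15.482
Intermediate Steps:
z = -12 (z = 12*(-1) = -12)
-26/(-141) + (41 + 147)/z = -26/(-141) + (41 + 147)/(-12) = -26*(-1/141) + 188*(-1/12) = 26/141 - 47/3 = -2183/141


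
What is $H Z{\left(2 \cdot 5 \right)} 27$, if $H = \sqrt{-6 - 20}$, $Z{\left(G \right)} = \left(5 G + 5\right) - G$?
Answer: $1215 i \sqrt{26} \approx 6195.3 i$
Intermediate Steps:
$Z{\left(G \right)} = 5 + 4 G$ ($Z{\left(G \right)} = \left(5 + 5 G\right) - G = 5 + 4 G$)
$H = i \sqrt{26}$ ($H = \sqrt{-26} = i \sqrt{26} \approx 5.099 i$)
$H Z{\left(2 \cdot 5 \right)} 27 = i \sqrt{26} \left(5 + 4 \cdot 2 \cdot 5\right) 27 = i \sqrt{26} \left(5 + 4 \cdot 10\right) 27 = i \sqrt{26} \left(5 + 40\right) 27 = i \sqrt{26} \cdot 45 \cdot 27 = 45 i \sqrt{26} \cdot 27 = 1215 i \sqrt{26}$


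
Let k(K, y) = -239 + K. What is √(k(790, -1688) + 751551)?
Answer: √752102 ≈ 867.24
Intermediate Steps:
√(k(790, -1688) + 751551) = √((-239 + 790) + 751551) = √(551 + 751551) = √752102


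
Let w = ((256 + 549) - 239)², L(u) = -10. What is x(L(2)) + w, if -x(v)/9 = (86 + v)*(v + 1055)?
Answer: -394424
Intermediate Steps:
x(v) = -9*(86 + v)*(1055 + v) (x(v) = -9*(86 + v)*(v + 1055) = -9*(86 + v)*(1055 + v))
w = 320356 (w = (805 - 239)² = 566² = 320356)
x(L(2)) + w = (-816570 - 10269*(-10) - 9*(-10)²) + 320356 = (-816570 + 102690 - 9*100) + 320356 = (-816570 + 102690 - 900) + 320356 = -714780 + 320356 = -394424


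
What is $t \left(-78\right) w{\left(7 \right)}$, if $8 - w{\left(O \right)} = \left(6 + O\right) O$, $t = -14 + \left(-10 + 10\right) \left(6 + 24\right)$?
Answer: $-90636$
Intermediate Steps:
$t = -14$ ($t = -14 + 0 \cdot 30 = -14 + 0 = -14$)
$w{\left(O \right)} = 8 - O \left(6 + O\right)$ ($w{\left(O \right)} = 8 - \left(6 + O\right) O = 8 - O \left(6 + O\right)$)
$t \left(-78\right) w{\left(7 \right)} = \left(-14\right) \left(-78\right) \left(8 - 7^{2} - 42\right) = 1092 \left(8 - 49 - 42\right) = 1092 \left(-83\right) = -90636$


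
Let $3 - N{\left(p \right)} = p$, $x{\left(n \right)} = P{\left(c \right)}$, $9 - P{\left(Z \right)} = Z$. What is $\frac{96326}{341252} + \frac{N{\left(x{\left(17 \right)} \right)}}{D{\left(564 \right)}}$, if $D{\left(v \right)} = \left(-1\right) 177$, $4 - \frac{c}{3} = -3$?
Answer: $\frac{1988487}{10066934} \approx 0.19753$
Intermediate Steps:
$c = 21$ ($c = 12 - -9 = 12 + 9 = 21$)
$P{\left(Z \right)} = 9 - Z$
$x{\left(n \right)} = -12$ ($x{\left(n \right)} = 9 - 21 = -12$)
$N{\left(p \right)} = 3 - p$
$D{\left(v \right)} = -177$
$\frac{96326}{341252} + \frac{N{\left(x{\left(17 \right)} \right)}}{D{\left(564 \right)}} = \frac{96326}{341252} + \frac{3 - -12}{-177} = 96326 \cdot \frac{1}{341252} + \left(3 + 12\right) \left(- \frac{1}{177}\right) = \frac{48163}{170626} + 15 \left(- \frac{1}{177}\right) = \frac{48163}{170626} - \frac{5}{59} = \frac{1988487}{10066934}$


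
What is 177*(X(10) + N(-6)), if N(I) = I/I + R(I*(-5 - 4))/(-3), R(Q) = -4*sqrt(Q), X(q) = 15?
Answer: 2832 + 708*sqrt(6) ≈ 4566.2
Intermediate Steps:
N(I) = 1 + 4*sqrt(-I) (N(I) = I/I - 4*sqrt(I*(-5 - 4))/(-3) = 1 - 4*3*sqrt(-I)*(-1/3) = 1 - 12*sqrt(-I)*(-1/3) = 1 + 4*sqrt(-I))
177*(X(10) + N(-6)) = 177*(15 + (1 + 4*sqrt(-1*(-6)))) = 177*(15 + (1 + 4*sqrt(6))) = 177*(16 + 4*sqrt(6)) = 2832 + 708*sqrt(6)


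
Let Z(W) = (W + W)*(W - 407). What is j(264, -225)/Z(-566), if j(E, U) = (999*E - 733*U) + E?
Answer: 61275/157348 ≈ 0.38942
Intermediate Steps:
Z(W) = 2*W*(-407 + W) (Z(W) = (2*W)*(-407 + W) = 2*W*(-407 + W))
j(E, U) = -733*U + 1000*E (j(E, U) = (-733*U + 999*E) + E = -733*U + 1000*E)
j(264, -225)/Z(-566) = (-733*(-225) + 1000*264)/((2*(-566)*(-407 - 566))) = (164925 + 264000)/((2*(-566)*(-973))) = 428925/1101436 = 428925*(1/1101436) = 61275/157348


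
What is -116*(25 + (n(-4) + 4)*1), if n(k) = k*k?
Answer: -5220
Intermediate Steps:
n(k) = k**2
-116*(25 + (n(-4) + 4)*1) = -116*(25 + ((-4)**2 + 4)*1) = -116*(25 + (16 + 4)*1) = -116*(25 + 20*1) = -116*(25 + 20) = -116*45 = -5220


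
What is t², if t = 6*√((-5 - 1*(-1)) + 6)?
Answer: 72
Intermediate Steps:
t = 6*√2 (t = 6*√((-5 + 1) + 6) = 6*√(-4 + 6) = 6*√2 ≈ 8.4853)
t² = (6*√2)² = 72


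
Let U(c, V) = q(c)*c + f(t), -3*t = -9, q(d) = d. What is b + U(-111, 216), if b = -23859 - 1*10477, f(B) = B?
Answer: -22012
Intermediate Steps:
t = 3 (t = -⅓*(-9) = 3)
U(c, V) = 3 + c² (U(c, V) = c*c + 3 = c² + 3 = 3 + c²)
b = -34336 (b = -23859 - 10477 = -34336)
b + U(-111, 216) = -34336 + (3 + (-111)²) = -34336 + (3 + 12321) = -34336 + 12324 = -22012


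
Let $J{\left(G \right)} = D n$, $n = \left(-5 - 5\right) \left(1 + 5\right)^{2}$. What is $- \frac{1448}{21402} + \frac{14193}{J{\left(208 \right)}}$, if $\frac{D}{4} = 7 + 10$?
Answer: $- \frac{18844757}{29106720} \approx -0.64744$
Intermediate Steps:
$D = 68$ ($D = 4 \left(7 + 10\right) = 4 \cdot 17 = 68$)
$n = -360$ ($n = - 10 \cdot 6^{2} = \left(-10\right) 36 = -360$)
$J{\left(G \right)} = -24480$ ($J{\left(G \right)} = 68 \left(-360\right) = -24480$)
$- \frac{1448}{21402} + \frac{14193}{J{\left(208 \right)}} = - \frac{1448}{21402} + \frac{14193}{-24480} = \left(-1448\right) \frac{1}{21402} + 14193 \left(- \frac{1}{24480}\right) = - \frac{724}{10701} - \frac{1577}{2720} = - \frac{18844757}{29106720}$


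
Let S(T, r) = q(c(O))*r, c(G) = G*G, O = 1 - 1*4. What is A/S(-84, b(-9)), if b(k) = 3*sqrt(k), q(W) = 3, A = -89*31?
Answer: 2759*I/27 ≈ 102.19*I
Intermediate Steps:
O = -3 (O = 1 - 4 = -3)
A = -2759
c(G) = G**2
S(T, r) = 3*r
A/S(-84, b(-9)) = -2759*(-I/27) = -(-2759)*I/27 = 2759*I/27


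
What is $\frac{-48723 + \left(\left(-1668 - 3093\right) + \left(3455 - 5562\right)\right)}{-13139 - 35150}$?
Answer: $\frac{55591}{48289} \approx 1.1512$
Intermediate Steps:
$\frac{-48723 + \left(\left(-1668 - 3093\right) + \left(3455 - 5562\right)\right)}{-13139 - 35150} = \frac{-48723 + \left(-4761 + \left(3455 - 5562\right)\right)}{-48289} = \left(-48723 - 6868\right) \left(- \frac{1}{48289}\right) = \left(-55591\right) \left(- \frac{1}{48289}\right) = \frac{55591}{48289}$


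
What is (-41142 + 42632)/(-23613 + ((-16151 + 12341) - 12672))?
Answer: -298/8019 ≈ -0.037162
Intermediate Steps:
(-41142 + 42632)/(-23613 + ((-16151 + 12341) - 12672)) = 1490/(-23613 + (-3810 - 12672)) = 1490/(-23613 - 16482) = 1490/(-40095) = 1490*(-1/40095) = -298/8019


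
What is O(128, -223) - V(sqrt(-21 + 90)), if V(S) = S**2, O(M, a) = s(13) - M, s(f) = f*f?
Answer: -28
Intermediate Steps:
s(f) = f**2
O(M, a) = 169 - M (O(M, a) = 13**2 - M = 169 - M)
O(128, -223) - V(sqrt(-21 + 90)) = (169 - 1*128) - (sqrt(-21 + 90))**2 = (169 - 128) - (sqrt(69))**2 = 41 - 1*69 = 41 - 69 = -28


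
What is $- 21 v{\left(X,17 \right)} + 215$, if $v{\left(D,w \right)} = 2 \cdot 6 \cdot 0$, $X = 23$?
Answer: $215$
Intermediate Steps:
$v{\left(D,w \right)} = 0$ ($v{\left(D,w \right)} = 12 \cdot 0 = 0$)
$- 21 v{\left(X,17 \right)} + 215 = \left(-21\right) 0 + 215 = 0 + 215 = 215$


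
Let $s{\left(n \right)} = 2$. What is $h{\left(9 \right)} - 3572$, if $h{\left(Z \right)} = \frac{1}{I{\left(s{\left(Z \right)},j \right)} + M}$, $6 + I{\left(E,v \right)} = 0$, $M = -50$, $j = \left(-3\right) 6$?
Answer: $- \frac{200033}{56} \approx -3572.0$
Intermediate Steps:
$j = -18$
$I{\left(E,v \right)} = -6$ ($I{\left(E,v \right)} = -6 + 0 = -6$)
$h{\left(Z \right)} = - \frac{1}{56}$ ($h{\left(Z \right)} = \frac{1}{-6 - 50} = \frac{1}{-56} = - \frac{1}{56}$)
$h{\left(9 \right)} - 3572 = - \frac{1}{56} - 3572 = - \frac{200033}{56}$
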